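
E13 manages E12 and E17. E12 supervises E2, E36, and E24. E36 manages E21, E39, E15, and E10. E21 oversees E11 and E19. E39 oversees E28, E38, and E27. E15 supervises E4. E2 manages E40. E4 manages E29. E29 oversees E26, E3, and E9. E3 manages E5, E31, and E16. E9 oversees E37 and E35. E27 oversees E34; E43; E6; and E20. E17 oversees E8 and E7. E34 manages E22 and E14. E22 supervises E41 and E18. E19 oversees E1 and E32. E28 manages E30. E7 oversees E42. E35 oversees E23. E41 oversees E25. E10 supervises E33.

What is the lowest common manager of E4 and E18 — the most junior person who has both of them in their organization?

E36

E4's chain of managers is E15, E36, E12, E13. E18's chain of managers is E22, E34, E27, E39, E36, E12, E13. The first manager that appears in both chains is E36.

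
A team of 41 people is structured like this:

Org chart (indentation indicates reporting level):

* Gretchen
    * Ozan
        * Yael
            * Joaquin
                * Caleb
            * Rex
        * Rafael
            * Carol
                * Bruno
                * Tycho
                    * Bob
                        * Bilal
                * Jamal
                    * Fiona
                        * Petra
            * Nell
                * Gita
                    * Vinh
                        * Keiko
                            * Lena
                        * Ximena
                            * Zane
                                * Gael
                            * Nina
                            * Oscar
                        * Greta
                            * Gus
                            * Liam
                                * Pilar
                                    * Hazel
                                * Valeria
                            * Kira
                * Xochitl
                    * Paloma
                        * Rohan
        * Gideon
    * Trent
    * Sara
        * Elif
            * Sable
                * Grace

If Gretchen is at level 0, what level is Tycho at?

Chain from Tycho up to Gretchen: Tycho → Carol → Rafael → Ozan → Gretchen. That is 4 steps up, so Tycho is 4 levels below Gretchen.

4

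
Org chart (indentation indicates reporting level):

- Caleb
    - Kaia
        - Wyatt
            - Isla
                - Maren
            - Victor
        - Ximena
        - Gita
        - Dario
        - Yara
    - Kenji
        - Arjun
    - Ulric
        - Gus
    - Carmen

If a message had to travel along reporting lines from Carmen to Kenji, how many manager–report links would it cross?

2

Carmen is 1 level below Caleb, and Kenji is 1 level below Caleb (their lowest common manager). The shortest path runs up from Carmen to Caleb and back down to Kenji: 1 + 1 = 2 links.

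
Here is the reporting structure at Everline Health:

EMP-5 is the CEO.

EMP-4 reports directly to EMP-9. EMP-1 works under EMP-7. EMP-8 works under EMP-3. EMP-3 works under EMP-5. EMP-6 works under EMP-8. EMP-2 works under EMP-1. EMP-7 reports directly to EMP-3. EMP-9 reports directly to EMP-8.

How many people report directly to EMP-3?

2

EMP-3 directly manages EMP-8, EMP-7. That is 2 direct reports.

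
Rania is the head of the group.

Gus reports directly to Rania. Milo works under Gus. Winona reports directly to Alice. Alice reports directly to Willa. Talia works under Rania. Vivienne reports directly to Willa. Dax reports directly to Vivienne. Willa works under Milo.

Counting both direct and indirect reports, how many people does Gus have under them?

Gus directly manages Milo. Under Milo: Willa, Vivienne, Dax, Alice, Winona (5). That's 6 in total.

6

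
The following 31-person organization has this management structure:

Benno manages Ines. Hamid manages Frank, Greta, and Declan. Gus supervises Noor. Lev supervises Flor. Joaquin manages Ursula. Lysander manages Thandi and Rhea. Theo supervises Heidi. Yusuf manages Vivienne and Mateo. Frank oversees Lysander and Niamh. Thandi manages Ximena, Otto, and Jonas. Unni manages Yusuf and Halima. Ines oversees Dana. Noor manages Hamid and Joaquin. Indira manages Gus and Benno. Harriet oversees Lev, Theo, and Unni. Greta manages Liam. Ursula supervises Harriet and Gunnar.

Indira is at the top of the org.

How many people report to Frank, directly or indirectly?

7

Frank directly manages Lysander, Niamh. Under Lysander: Rhea, Thandi, Ximena, Jonas, Otto (5). Niamh has no reports. So Frank's organization is 2 direct reports plus everyone under them: 6 + 1 = 7.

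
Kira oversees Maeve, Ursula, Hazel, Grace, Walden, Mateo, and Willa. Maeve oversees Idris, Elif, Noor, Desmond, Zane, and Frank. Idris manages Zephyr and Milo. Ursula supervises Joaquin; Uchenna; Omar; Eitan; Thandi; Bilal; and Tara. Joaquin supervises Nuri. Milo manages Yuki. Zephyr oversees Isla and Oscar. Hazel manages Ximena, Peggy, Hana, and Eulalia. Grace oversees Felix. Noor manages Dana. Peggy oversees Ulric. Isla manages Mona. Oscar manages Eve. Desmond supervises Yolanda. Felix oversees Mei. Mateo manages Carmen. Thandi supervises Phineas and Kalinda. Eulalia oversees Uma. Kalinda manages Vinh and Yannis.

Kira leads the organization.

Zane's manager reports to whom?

Kira

Zane reports to Maeve, and Maeve reports to Kira. So Zane's skip-level manager is Kira.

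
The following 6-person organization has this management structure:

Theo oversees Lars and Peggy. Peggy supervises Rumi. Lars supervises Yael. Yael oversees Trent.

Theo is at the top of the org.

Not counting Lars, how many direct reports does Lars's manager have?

Lars reports to Theo. Theo's other direct reports are Peggy — 1 peer.

1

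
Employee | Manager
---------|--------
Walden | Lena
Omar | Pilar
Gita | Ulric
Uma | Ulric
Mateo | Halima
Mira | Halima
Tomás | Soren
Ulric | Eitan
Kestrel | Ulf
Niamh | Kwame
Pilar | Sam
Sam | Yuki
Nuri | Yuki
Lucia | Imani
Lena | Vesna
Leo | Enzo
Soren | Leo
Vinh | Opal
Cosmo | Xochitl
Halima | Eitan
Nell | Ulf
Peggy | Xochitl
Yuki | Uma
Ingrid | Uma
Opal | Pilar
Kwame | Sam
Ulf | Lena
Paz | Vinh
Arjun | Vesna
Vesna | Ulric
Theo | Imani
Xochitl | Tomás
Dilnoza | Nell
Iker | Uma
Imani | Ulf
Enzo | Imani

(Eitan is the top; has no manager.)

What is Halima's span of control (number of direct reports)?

Halima directly manages Mateo, Mira. That is 2 direct reports.

2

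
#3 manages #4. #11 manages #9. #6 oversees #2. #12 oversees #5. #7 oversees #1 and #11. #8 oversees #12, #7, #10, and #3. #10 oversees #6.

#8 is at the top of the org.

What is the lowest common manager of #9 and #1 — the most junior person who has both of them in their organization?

#9's chain of managers is #11, #7, #8. #1's chain of managers is #7, #8. The first manager that appears in both chains is #7.

#7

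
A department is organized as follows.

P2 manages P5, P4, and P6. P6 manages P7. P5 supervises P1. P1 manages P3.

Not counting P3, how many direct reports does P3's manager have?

P3 reports to P1, and P1 has no other direct reports. P3 has 0 peers.

0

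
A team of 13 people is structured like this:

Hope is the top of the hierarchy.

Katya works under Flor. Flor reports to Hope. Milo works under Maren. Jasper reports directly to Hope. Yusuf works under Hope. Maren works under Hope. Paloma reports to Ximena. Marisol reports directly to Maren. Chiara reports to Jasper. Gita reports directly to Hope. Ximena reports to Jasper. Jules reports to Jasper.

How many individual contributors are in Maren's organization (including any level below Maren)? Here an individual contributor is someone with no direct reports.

The people in Maren's organization with no one reporting to them are Marisol, Milo. That is 2.

2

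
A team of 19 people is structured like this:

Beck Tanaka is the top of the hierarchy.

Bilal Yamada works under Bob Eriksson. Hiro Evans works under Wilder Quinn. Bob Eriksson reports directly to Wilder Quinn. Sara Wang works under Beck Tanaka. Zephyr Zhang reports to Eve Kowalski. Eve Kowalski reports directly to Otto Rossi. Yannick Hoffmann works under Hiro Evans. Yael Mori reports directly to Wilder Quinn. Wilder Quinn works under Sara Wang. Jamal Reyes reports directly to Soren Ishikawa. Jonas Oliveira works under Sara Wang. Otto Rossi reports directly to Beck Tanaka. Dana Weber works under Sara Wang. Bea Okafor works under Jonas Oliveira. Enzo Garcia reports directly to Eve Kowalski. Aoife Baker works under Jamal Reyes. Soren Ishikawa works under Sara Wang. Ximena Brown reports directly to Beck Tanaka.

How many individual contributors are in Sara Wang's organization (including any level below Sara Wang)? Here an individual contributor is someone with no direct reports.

6

The people in Sara Wang's organization with no one reporting to them are Bea Okafor, Dana Weber, Aoife Baker, Bilal Yamada, Yannick Hoffmann, Yael Mori. That is 6.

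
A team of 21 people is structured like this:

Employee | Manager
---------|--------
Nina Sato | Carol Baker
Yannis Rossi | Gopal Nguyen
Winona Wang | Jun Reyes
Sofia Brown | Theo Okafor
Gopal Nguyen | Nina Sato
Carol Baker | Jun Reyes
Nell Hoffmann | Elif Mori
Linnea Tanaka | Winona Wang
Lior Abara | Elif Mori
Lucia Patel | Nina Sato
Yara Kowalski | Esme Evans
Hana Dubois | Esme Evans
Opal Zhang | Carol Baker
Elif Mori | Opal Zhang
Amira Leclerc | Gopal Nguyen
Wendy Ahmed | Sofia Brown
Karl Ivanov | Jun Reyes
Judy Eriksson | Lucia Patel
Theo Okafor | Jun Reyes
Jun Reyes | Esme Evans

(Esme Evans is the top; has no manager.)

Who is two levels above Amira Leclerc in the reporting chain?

Nina Sato

Amira Leclerc reports to Gopal Nguyen, and Gopal Nguyen reports to Nina Sato. So Amira Leclerc's skip-level manager is Nina Sato.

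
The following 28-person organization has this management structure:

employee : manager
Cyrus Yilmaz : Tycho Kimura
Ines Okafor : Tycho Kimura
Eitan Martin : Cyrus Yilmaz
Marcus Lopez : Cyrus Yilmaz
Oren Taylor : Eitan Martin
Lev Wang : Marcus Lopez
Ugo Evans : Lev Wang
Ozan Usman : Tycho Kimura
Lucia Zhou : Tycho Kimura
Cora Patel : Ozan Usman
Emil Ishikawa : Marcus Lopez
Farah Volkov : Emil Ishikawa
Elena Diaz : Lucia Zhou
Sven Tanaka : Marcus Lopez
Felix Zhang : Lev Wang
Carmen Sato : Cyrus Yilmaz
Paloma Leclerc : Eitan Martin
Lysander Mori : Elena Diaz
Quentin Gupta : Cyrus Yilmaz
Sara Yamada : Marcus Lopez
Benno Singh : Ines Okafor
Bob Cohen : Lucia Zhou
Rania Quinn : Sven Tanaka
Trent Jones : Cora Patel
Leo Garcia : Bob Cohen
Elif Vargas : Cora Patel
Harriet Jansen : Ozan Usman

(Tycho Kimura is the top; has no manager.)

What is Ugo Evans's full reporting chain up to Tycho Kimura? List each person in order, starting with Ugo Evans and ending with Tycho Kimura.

Ugo Evans reports to Lev Wang. Lev Wang reports to Marcus Lopez. Marcus Lopez reports to Cyrus Yilmaz. Cyrus Yilmaz reports to Tycho Kimura. Tycho Kimura is at the top.

Ugo Evans -> Lev Wang -> Marcus Lopez -> Cyrus Yilmaz -> Tycho Kimura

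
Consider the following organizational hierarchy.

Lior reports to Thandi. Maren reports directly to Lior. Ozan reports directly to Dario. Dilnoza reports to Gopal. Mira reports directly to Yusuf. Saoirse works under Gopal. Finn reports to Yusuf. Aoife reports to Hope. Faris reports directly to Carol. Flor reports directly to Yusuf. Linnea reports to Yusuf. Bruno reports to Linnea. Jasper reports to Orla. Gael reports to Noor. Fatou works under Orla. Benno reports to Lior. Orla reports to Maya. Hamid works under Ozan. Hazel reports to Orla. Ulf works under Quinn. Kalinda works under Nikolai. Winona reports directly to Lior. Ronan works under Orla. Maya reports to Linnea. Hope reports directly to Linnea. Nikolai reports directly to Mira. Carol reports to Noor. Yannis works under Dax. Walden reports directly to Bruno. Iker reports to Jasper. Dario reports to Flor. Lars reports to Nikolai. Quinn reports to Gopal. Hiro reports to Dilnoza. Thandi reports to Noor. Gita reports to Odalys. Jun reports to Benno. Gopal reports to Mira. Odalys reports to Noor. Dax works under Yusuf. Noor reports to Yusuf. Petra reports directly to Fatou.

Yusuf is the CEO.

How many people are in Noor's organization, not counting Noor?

Noor directly manages Thandi, Carol, Odalys, Gael. Under Thandi: Lior, Maren, Benno, Jun, Winona (5). Under Carol: Faris (1). Under Odalys: Gita (1). Gael has no reports. So Noor's organization is 4 direct reports plus everyone under them: 6 + 2 + 2 + 1 = 11.

11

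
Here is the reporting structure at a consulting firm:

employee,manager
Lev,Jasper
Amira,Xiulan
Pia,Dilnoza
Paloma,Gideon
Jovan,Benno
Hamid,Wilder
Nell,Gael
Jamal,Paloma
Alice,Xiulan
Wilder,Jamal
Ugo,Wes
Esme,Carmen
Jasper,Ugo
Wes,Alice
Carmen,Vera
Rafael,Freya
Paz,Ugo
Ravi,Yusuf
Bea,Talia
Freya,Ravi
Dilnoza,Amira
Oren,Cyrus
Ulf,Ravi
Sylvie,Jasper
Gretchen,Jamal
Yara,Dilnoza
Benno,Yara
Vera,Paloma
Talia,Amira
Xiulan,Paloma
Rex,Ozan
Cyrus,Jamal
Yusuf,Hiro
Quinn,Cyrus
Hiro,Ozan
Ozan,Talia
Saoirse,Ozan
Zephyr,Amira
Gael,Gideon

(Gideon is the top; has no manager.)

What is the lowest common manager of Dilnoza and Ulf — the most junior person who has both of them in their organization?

Dilnoza's chain of managers is Amira, Xiulan, Paloma, Gideon. Ulf's chain of managers is Ravi, Yusuf, Hiro, Ozan, Talia, Amira, Xiulan, Paloma, Gideon. The first manager that appears in both chains is Amira.

Amira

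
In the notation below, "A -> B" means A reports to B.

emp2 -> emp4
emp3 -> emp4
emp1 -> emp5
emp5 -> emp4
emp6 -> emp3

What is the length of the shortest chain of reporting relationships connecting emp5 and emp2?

emp5 is 1 level below emp4, and emp2 is 1 level below emp4 (their lowest common manager). The shortest path runs up from emp5 to emp4 and back down to emp2: 1 + 1 = 2 links.

2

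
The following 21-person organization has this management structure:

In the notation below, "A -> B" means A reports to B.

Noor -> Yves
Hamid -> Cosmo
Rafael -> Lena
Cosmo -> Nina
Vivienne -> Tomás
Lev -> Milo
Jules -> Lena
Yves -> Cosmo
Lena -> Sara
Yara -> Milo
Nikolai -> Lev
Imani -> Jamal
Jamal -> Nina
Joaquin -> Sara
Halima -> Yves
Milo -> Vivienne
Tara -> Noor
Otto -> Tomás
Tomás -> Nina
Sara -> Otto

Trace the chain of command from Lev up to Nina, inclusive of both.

Lev -> Milo -> Vivienne -> Tomás -> Nina

Lev reports to Milo. Milo reports to Vivienne. Vivienne reports to Tomás. Tomás reports to Nina. Nina is at the top.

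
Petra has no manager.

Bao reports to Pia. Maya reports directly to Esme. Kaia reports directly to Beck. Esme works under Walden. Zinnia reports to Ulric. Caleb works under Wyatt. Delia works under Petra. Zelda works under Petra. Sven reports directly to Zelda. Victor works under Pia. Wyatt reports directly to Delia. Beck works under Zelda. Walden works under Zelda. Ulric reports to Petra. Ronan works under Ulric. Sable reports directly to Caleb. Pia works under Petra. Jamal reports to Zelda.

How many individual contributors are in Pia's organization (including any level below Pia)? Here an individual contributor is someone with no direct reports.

The people in Pia's organization with no one reporting to them are Bao, Victor. That is 2.

2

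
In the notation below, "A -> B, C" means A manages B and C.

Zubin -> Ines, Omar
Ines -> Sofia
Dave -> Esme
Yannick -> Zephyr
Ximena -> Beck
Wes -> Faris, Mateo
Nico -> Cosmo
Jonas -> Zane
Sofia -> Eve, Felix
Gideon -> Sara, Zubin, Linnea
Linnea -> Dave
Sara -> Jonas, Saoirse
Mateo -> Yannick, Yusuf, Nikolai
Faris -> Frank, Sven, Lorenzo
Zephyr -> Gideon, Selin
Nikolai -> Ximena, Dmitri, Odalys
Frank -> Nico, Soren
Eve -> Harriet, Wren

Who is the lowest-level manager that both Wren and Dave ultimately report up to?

Gideon

Wren's chain of managers is Eve, Sofia, Ines, Zubin, Gideon, Zephyr, Yannick, Mateo, Wes. Dave's chain of managers is Linnea, Gideon, Zephyr, Yannick, Mateo, Wes. The first manager that appears in both chains is Gideon.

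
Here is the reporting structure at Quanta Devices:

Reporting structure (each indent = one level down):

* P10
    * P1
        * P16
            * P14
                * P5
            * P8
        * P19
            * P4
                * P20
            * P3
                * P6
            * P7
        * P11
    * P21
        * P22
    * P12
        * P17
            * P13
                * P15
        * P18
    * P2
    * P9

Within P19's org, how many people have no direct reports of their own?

The people in P19's organization with no one reporting to them are P7, P6, P20. That is 3.

3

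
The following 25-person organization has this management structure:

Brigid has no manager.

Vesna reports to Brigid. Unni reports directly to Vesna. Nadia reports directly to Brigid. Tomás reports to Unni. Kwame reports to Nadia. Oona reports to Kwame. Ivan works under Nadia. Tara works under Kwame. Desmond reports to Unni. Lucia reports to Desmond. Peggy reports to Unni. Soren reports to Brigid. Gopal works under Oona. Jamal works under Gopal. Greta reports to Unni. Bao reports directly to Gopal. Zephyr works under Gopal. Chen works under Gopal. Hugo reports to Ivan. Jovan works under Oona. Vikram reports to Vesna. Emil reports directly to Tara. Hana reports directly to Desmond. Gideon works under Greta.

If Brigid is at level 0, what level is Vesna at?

Chain from Vesna up to Brigid: Vesna → Brigid. That is 1 step up, so Vesna is 1 level below Brigid.

1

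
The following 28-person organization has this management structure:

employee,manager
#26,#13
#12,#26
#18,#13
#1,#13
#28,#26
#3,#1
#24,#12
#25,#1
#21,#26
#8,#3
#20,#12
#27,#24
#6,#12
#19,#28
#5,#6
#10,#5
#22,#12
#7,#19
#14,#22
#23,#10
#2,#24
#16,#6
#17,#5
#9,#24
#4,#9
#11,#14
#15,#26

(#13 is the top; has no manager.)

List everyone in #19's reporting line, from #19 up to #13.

#19 reports to #28. #28 reports to #26. #26 reports to #13. #13 is at the top.

#19 -> #28 -> #26 -> #13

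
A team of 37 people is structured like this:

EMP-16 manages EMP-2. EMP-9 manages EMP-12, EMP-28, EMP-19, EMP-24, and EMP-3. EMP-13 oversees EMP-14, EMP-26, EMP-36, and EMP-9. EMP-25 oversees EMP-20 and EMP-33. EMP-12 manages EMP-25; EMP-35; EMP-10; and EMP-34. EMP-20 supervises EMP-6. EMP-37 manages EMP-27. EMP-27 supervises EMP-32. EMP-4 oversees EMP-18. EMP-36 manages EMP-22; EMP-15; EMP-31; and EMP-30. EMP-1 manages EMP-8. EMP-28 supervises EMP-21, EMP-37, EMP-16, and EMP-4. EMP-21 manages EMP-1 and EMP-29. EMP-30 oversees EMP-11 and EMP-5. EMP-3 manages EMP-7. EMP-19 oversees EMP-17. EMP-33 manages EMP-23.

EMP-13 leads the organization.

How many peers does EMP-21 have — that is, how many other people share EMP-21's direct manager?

EMP-21 reports to EMP-28. EMP-28's other direct reports are EMP-37, EMP-16, EMP-4 — 3 peers.

3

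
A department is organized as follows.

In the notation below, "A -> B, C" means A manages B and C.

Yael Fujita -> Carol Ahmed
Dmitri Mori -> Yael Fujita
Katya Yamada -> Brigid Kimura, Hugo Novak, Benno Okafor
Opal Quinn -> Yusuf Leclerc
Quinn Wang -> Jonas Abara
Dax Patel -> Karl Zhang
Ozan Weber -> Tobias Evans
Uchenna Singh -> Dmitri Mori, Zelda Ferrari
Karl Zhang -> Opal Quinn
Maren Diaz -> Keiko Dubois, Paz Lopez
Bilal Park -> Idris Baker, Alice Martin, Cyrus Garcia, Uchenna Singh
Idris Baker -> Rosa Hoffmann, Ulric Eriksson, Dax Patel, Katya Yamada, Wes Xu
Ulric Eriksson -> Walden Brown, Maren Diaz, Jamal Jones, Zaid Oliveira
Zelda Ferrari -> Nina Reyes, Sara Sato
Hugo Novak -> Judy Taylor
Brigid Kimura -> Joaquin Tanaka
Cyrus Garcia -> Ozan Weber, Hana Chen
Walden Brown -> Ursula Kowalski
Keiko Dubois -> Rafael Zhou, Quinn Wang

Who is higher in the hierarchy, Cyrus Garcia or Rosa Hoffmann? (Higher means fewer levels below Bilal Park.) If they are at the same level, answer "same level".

Cyrus Garcia is 1 level below Bilal Park; Rosa Hoffmann is 2. Cyrus Garcia is higher.

Cyrus Garcia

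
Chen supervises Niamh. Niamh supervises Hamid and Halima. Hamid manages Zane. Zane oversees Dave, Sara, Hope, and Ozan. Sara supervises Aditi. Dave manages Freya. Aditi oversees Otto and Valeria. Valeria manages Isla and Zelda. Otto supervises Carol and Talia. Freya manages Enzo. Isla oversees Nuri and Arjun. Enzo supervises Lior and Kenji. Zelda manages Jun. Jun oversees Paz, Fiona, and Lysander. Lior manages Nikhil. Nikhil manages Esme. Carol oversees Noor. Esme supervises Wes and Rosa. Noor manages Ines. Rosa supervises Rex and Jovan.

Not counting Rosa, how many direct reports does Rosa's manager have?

Rosa reports to Esme. Esme's other direct reports are Wes — 1 peer.

1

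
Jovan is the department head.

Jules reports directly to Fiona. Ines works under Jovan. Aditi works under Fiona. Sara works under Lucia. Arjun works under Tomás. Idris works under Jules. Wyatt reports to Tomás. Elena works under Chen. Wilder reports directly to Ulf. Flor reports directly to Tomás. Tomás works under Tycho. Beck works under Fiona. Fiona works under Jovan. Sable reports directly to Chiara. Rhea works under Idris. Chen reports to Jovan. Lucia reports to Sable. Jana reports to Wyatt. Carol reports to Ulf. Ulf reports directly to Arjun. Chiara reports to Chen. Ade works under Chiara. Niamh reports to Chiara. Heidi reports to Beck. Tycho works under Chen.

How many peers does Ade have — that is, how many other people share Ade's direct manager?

2

Ade reports to Chiara. Chiara's other direct reports are Sable, Niamh — 2 peers.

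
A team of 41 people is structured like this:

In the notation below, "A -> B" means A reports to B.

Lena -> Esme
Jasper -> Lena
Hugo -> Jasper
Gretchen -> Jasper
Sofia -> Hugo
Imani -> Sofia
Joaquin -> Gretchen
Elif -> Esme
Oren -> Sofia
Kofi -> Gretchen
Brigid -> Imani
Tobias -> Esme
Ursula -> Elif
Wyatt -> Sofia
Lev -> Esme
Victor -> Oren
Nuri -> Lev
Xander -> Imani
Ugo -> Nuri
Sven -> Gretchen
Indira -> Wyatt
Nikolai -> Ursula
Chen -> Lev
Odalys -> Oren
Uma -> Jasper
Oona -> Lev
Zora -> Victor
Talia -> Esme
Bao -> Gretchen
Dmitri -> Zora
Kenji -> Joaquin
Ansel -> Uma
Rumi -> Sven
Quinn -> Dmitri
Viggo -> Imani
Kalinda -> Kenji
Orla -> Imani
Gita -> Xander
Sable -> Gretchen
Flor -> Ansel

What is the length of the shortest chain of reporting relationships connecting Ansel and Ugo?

Ansel is 4 levels below Esme, and Ugo is 3 levels below Esme (their lowest common manager). The shortest path runs up from Ansel to Esme and back down to Ugo: 4 + 3 = 7 links.

7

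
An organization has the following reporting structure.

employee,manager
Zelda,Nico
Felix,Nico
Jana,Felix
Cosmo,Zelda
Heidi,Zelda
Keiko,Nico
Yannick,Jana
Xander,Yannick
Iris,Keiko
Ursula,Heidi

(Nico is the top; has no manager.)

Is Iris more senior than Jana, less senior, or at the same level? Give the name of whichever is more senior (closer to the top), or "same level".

same level

Both Iris and Jana are 2 levels below Nico.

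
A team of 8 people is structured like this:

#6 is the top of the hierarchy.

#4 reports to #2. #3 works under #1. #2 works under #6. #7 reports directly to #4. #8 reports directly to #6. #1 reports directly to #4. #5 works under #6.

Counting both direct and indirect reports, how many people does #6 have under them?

#6 directly manages #2, #8, #5. Under #2: #4, #7, #1, #3 (4). #8 has no reports. #5 has no reports. So #6's organization is 3 direct reports plus everyone under them: 5 + 1 + 1 = 7.

7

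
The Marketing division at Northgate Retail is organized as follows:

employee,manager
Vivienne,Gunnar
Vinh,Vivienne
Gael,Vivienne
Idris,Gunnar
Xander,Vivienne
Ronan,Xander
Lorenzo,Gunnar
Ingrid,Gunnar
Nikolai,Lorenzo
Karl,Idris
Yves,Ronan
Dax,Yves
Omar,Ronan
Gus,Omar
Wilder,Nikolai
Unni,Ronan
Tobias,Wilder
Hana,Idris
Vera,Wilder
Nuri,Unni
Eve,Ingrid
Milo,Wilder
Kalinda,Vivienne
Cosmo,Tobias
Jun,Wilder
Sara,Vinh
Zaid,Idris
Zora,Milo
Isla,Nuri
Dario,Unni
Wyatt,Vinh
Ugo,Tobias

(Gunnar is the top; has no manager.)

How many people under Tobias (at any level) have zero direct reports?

The people in Tobias's organization with no one reporting to them are Ugo, Cosmo. That is 2.

2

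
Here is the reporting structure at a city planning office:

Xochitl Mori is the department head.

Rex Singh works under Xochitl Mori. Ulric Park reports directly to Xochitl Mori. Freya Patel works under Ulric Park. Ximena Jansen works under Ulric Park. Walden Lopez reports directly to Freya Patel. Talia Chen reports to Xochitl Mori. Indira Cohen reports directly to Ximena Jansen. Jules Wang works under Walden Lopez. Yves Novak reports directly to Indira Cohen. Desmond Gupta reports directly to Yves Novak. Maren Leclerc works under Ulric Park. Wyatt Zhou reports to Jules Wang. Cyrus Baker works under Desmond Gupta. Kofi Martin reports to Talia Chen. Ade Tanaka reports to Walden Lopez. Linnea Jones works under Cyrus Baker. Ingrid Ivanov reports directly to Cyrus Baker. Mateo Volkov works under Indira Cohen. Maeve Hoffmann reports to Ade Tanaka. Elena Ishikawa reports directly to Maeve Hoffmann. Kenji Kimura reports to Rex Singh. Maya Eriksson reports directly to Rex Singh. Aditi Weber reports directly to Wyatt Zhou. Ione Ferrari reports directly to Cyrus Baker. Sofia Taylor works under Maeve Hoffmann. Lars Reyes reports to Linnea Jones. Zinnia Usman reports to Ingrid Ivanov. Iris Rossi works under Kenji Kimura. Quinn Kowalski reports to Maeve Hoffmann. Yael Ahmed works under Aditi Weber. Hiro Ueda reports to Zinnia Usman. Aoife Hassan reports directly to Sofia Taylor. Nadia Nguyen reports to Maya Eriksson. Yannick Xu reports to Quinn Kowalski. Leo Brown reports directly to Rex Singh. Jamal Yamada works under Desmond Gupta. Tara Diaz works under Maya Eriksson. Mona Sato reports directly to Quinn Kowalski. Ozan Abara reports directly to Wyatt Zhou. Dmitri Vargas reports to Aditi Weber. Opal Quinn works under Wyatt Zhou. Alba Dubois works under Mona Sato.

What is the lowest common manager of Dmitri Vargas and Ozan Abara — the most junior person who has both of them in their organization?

Wyatt Zhou

Dmitri Vargas's chain of managers is Aditi Weber, Wyatt Zhou, Jules Wang, Walden Lopez, Freya Patel, Ulric Park, Xochitl Mori. Ozan Abara's chain of managers is Wyatt Zhou, Jules Wang, Walden Lopez, Freya Patel, Ulric Park, Xochitl Mori. The first manager that appears in both chains is Wyatt Zhou.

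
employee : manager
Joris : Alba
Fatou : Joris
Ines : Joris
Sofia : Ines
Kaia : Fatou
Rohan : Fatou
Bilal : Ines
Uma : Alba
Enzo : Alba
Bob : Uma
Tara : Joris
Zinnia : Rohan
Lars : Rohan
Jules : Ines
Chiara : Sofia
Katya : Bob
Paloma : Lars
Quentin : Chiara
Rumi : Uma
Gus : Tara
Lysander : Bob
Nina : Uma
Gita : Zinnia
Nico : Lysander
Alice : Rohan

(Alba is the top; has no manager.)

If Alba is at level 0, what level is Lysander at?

Chain from Lysander up to Alba: Lysander → Bob → Uma → Alba. That is 3 steps up, so Lysander is 3 levels below Alba.

3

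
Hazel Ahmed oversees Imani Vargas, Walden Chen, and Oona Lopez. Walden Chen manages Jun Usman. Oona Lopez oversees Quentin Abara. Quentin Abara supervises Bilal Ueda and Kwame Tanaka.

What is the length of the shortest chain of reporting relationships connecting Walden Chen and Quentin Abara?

3

Walden Chen is 1 level below Hazel Ahmed, and Quentin Abara is 2 levels below Hazel Ahmed (their lowest common manager). The shortest path runs up from Walden Chen to Hazel Ahmed and back down to Quentin Abara: 1 + 2 = 3 links.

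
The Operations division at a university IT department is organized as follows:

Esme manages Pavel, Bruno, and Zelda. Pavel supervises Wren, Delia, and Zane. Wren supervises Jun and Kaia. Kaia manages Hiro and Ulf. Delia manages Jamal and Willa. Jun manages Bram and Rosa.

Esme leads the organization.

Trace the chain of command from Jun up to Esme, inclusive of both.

Jun reports to Wren. Wren reports to Pavel. Pavel reports to Esme. Esme is at the top.

Jun -> Wren -> Pavel -> Esme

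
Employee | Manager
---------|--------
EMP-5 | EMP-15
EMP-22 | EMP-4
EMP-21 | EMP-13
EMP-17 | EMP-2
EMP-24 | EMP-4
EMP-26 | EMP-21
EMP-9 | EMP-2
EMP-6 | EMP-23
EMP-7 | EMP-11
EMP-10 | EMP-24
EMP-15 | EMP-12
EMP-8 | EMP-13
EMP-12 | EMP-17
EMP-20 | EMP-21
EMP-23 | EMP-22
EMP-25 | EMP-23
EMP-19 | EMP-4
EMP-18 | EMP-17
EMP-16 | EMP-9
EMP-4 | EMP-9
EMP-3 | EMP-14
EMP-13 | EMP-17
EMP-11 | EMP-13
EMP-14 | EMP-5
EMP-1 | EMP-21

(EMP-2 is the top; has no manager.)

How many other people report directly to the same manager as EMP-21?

2

EMP-21 reports to EMP-13. EMP-13's other direct reports are EMP-11, EMP-8 — 2 peers.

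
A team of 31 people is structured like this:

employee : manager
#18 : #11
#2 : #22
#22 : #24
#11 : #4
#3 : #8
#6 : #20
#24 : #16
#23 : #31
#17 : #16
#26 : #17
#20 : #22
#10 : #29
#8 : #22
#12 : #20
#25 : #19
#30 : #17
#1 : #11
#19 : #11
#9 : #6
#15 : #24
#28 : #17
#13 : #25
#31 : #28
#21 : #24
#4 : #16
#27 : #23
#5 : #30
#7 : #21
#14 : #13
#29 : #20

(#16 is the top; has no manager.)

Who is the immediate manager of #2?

#2 reports directly to #22.

#22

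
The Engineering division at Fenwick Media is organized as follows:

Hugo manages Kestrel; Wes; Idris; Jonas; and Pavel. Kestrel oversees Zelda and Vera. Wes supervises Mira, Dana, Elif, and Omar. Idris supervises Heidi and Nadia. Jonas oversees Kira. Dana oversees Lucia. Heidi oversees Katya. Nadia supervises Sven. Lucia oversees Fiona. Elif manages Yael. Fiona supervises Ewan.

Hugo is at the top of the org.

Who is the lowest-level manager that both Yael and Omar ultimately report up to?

Yael's chain of managers is Elif, Wes, Hugo. Omar's chain of managers is Wes, Hugo. The first manager that appears in both chains is Wes.

Wes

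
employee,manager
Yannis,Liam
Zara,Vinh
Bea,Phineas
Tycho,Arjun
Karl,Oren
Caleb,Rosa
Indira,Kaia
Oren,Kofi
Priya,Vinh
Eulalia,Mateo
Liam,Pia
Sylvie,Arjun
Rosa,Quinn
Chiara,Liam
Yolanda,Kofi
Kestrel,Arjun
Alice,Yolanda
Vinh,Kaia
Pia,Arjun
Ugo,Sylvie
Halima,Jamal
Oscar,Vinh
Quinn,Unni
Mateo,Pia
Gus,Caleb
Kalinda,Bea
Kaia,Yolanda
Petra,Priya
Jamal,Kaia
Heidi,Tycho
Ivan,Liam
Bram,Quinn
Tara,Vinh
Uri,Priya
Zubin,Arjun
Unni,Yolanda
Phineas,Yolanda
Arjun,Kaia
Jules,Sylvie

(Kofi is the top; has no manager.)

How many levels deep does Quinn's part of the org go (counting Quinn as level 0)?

3

The longest chain under Quinn runs Quinn → Rosa → Caleb → Gus, which is 3 levels below Quinn.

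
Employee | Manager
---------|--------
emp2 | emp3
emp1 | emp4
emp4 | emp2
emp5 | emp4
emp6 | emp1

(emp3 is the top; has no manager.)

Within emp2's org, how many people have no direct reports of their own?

The people in emp2's organization with no one reporting to them are emp5, emp6. That is 2.

2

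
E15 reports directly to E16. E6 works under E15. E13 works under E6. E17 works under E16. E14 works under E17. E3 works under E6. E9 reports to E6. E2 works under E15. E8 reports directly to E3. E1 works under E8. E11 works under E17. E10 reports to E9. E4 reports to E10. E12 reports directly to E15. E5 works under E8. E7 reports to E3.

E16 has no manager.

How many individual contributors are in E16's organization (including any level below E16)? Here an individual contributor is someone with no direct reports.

9

The people in E16's organization with no one reporting to them are E11, E14, E12, E2, E4, E7, E5, E1, E13. That is 9.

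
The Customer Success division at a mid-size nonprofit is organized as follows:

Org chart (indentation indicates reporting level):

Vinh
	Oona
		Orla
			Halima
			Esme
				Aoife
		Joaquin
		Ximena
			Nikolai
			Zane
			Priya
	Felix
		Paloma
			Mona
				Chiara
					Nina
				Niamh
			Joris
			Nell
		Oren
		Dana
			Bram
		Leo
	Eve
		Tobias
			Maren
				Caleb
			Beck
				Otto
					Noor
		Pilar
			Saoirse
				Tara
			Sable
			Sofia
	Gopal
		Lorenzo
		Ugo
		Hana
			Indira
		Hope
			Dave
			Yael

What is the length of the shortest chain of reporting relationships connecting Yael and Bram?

Yael is 3 levels below Vinh, and Bram is 3 levels below Vinh (their lowest common manager). The shortest path runs up from Yael to Vinh and back down to Bram: 3 + 3 = 6 links.

6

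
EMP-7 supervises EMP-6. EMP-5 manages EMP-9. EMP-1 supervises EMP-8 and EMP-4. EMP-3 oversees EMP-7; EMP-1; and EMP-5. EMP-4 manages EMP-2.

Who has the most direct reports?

Direct-report counts: EMP-3 has 3; EMP-7 has 1; EMP-5 has 1; EMP-1 has 2; EMP-4 has 1. The largest is 3, held by EMP-3.

EMP-3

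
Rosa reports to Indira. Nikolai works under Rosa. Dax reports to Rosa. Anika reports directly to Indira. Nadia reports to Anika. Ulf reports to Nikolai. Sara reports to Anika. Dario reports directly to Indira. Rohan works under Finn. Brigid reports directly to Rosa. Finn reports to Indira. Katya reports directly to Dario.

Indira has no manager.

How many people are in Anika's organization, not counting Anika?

2

Anika directly manages Sara, Nadia. Sara has no reports. Nadia has no reports. So Anika's organization is 2 direct reports plus everyone under them: 1 + 1 = 2.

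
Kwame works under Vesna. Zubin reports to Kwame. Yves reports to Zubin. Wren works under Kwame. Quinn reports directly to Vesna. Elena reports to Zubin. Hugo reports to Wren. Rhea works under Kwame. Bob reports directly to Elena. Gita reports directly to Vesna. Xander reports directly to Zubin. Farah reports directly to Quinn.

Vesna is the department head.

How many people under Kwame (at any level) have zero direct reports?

The people in Kwame's organization with no one reporting to them are Rhea, Hugo, Xander, Bob, Yves. That is 5.

5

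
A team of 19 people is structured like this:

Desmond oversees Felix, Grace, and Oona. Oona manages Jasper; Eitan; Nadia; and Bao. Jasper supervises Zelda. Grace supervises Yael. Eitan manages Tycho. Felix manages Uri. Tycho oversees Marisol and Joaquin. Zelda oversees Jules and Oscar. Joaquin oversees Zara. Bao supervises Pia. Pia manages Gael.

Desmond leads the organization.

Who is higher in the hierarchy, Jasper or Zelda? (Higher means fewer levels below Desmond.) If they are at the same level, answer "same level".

Jasper

Jasper is 2 levels below Desmond; Zelda is 3. Jasper is higher.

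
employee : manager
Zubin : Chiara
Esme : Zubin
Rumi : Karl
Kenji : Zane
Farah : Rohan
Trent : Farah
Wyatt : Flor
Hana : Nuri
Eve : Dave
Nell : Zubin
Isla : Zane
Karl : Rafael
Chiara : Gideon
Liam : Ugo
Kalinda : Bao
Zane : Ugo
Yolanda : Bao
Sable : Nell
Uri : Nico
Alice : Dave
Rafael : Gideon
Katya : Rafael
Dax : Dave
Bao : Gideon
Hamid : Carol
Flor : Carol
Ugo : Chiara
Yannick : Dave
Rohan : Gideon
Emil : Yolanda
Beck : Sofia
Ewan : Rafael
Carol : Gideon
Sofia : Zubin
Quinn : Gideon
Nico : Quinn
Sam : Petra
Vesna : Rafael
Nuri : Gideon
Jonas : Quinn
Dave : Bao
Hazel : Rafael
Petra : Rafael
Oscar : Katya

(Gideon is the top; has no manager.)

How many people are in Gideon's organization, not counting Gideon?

Gideon directly manages Rafael, Nuri, Chiara, Rohan, Quinn, Bao, Carol. Under Rafael: Hazel, Ewan, Katya, Oscar, Vesna, Karl, Rumi, Petra, Sam (9). Under Nuri: Hana (1). Under Chiara: Zubin, Esme, Sofia, Beck, Nell, Sable, Ugo, Liam, Zane, Kenji, Isla (11). Under Rohan: Farah, Trent (2). Under Quinn: Jonas, Nico, Uri (3). Under Bao: Kalinda, Dave, Alice, Eve, Dax, Yannick, Yolanda, Emil (8). Under Carol: Hamid, Flor, Wyatt (3). So Gideon's organization is 7 direct reports plus everyone under them: 10 + 2 + 12 + 3 + 4 + 9 + 4 = 44.

44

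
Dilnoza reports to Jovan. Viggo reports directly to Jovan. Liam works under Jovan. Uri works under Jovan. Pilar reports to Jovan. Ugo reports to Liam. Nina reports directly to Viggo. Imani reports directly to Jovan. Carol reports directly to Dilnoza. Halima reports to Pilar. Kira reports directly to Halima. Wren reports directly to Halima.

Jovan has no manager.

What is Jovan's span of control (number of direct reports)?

Jovan directly manages Dilnoza, Viggo, Liam, Uri, Pilar, Imani. That is 6 direct reports.

6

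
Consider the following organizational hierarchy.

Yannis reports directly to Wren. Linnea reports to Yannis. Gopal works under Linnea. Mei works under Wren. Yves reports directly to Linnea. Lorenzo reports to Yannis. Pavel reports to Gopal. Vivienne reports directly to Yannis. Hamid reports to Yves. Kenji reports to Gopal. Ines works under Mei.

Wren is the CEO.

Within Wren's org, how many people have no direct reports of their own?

6

The people in Wren's organization with no one reporting to them are Ines, Vivienne, Lorenzo, Hamid, Kenji, Pavel. That is 6.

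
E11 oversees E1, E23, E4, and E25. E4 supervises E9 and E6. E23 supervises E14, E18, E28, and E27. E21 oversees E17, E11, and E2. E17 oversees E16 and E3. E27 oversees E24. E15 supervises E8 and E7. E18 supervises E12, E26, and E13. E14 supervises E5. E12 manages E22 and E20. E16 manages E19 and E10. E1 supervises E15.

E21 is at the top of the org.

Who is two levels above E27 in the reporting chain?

E11

E27 reports to E23, and E23 reports to E11. So E27's skip-level manager is E11.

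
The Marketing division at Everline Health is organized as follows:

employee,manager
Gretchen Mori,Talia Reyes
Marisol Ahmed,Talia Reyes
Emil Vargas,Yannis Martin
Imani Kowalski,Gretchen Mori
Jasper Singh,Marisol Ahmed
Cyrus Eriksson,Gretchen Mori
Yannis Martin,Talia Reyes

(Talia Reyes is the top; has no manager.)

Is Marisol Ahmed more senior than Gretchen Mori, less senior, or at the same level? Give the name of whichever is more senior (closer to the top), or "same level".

Both Marisol Ahmed and Gretchen Mori are 1 level below Talia Reyes.

same level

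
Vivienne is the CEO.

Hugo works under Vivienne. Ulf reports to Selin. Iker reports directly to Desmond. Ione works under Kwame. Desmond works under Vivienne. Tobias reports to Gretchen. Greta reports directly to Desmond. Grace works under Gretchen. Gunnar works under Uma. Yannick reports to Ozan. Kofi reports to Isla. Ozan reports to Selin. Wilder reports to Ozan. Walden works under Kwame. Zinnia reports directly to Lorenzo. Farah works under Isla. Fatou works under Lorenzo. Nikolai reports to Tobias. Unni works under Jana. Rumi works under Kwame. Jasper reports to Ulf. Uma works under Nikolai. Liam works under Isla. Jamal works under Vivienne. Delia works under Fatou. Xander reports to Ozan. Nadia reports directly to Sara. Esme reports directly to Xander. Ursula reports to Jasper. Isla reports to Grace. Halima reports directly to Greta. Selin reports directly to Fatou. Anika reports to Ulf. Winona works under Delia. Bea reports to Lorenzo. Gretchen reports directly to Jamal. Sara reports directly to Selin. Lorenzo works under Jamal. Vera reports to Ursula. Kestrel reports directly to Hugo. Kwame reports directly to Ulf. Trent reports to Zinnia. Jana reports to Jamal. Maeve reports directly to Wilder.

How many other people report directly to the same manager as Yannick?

Yannick reports to Ozan. Ozan's other direct reports are Wilder, Xander — 2 peers.

2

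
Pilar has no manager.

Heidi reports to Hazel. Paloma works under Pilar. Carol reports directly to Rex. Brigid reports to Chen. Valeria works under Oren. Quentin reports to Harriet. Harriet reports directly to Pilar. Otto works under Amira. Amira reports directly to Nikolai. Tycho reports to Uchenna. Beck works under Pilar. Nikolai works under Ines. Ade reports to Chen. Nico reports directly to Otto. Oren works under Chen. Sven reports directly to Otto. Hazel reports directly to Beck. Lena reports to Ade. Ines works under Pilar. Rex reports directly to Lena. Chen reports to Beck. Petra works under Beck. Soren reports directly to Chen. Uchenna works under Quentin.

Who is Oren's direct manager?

Chen

Oren reports directly to Chen.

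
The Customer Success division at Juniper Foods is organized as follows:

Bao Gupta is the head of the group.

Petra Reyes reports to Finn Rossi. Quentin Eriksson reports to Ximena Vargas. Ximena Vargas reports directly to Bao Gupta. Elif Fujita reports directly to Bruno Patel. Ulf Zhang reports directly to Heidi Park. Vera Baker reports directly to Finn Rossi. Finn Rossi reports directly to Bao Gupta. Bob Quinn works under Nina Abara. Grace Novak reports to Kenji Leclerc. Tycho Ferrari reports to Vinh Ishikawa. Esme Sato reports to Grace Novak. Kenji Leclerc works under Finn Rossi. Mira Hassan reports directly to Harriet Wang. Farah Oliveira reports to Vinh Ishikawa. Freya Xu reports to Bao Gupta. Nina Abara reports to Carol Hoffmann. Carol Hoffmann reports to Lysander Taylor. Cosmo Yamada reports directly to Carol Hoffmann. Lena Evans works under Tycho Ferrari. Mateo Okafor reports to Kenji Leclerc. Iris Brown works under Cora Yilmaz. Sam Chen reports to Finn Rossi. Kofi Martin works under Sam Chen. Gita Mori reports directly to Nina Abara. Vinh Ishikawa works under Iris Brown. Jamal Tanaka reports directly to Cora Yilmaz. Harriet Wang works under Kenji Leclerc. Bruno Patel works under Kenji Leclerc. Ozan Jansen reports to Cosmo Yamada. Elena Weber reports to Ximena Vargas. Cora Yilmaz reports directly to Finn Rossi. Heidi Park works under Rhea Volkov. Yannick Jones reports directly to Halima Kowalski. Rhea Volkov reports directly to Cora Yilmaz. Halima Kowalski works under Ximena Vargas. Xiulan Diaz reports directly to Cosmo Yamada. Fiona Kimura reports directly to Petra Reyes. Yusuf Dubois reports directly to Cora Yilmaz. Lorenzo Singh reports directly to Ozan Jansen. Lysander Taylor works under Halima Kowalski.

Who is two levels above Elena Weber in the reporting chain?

Elena Weber reports to Ximena Vargas, and Ximena Vargas reports to Bao Gupta. So Elena Weber's skip-level manager is Bao Gupta.

Bao Gupta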